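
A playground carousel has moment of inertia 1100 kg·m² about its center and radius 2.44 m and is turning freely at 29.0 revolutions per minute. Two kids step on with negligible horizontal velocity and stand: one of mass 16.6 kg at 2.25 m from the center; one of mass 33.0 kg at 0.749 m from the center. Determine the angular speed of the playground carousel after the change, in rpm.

ω_f ≈ 26.5 rpm

No external torque acts about the center; L_before = L_after.
Added inertia Σmr² = (16.6)(2.25)² + (33.0)(0.749)² = 102.6 kg·m²; I_f = 1100 + 102.6 = 1203 kg·m².
ω_f = I_p ω_i / I_f = (1100)(29.0) / 1203 = 26.53 rpm.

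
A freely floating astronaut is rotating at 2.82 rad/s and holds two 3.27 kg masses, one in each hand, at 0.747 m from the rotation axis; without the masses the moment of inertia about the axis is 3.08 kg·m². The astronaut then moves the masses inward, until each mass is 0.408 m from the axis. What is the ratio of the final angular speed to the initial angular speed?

ω₂/ω₁ ≈ 1.61

Angular momentum about the spin axis is conserved since the torque about it is zero.
I₁ = 3.08 + 2(3.27)(0.747)² = 6.729 kg·m²; I₂ = 3.08 + 2(3.27)(0.408)² = 4.169 kg·m².
ω₂/ω₁ = I₁/I₂ = 6.729 / 4.169 = 1.614.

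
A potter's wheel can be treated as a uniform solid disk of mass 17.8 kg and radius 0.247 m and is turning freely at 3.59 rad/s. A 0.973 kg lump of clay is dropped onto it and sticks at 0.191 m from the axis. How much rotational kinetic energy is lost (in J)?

No external torque acts about the axis; L_before = L_after.
I_p = ½(17.8)(0.247)² = 0.5430 kg·m².
Added inertia Σmr² = (0.973)(0.191)² = 0.03550 kg·m²; I_f = 0.5430 + 0.03550 = 0.5785 kg·m².
ω_f = I_p ω_i / I_f = (0.5430)(3.59) / 0.5785 = 3.370 rad/s.
KE_i = ½(0.5430)(3.590 rad/s)² = 3.499 J; KE_f = ½(0.5785)(3.370)² = 3.284 J.

energy lost ≈ 0.215 J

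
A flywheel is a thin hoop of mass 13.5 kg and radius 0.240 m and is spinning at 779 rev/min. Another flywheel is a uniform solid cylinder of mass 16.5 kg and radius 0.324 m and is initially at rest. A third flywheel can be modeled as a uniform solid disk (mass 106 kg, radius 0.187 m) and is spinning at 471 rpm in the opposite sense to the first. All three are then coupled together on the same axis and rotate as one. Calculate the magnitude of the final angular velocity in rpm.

|ω_f| ≈ 76.4 rpm

The coupling torques are internal; angular momentum about the shared axis is conserved.
Moments of inertia: I_A = (13.5)(0.240)² = 0.7776 kg·m²; I_B = ½(16.5)(0.324)² = 0.8661 kg·m²; I_C = ½(106)(0.187)² = 1.853 kg·m².
Taking A's sense as positive: L = (0.7776)(779) − (1.853)(471) = -267.2 kg·m²·rpm.
Combined I = 0.7776 + 0.8661 + 1.853 = 3.497 kg·m².
ω_f = L / I = -267.2 / 3.497 = -76.40 rpm.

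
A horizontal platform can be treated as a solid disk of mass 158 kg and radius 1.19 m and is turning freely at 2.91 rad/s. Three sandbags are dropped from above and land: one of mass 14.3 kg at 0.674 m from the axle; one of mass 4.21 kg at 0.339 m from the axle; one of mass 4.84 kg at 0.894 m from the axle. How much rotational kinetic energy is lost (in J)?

energy lost ≈ 41.9 J

The added mass arrives with no angular momentum about the axle, and any external torque about the axle is negligible, so the system's angular momentum is conserved.
I_p = ½(158)(1.19)² = 111.9 kg·m².
Added inertia Σmr² = (14.3)(0.674)² + (4.21)(0.339)² + (4.84)(0.894)² = 10.85 kg·m²; I_f = 111.9 + 10.85 = 122.7 kg·m².
ω_f = I_p ω_i / I_f = (111.9)(2.91) / 122.7 = 2.653 rad/s.
KE_i = ½(111.9)(2.910 rad/s)² = 473.7 J; KE_f = ½(122.7)(2.653)² = 431.8 J.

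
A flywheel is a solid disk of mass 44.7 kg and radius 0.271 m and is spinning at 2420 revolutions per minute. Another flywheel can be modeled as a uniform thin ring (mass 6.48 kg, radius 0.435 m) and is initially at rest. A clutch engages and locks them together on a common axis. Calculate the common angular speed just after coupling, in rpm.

No external torque acts about the common axis, so total angular momentum is conserved.
Moments of inertia: I_A = ½(44.7)(0.271)² = 1.641 kg·m²; I_B = (6.48)(0.435)² = 1.226 kg·m².
Taking A's sense as positive: L = (1.641)(2420) = 3972 kg·m²·rpm.
Combined I = 1.641 + 1.226 = 2.868 kg·m².
ω_f = L / I = 3972 / 2.868 = 1385 rpm.

|ω_f| ≈ 1390 rpm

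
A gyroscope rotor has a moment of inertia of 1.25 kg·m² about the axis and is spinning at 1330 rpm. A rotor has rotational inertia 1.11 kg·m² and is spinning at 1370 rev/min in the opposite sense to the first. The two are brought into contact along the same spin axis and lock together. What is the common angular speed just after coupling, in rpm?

|ω_f| ≈ 60.1 rpm

The coupling torques are internal; angular momentum about the shared axis is conserved.
Taking A's sense as positive: L = (1.250)(1330) − (1.110)(1370) = 141.8 kg·m²·rpm.
Combined I = 1.250 + 1.110 = 2.360 kg·m².
ω_f = L / I = 141.8 / 2.360 = 60.08 rpm.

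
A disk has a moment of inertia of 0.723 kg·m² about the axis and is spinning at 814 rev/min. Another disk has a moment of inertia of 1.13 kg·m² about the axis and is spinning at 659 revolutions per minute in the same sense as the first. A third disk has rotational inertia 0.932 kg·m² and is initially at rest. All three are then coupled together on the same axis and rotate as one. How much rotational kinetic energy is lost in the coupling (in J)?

ΔKE lost ≈ 1820 J

The coupling torques are internal; angular momentum about the shared axis is conserved.
Taking A's sense as positive: L = (0.7230)(814) + (1.130)(659) = 1333 kg·m²·rpm.
Combined I = 0.7230 + 1.130 + 0.9320 = 2.785 kg·m².
ω_f = L / I = 1333 / 2.785 = 478.7 rpm.
KE_i = ½ΣIω² = 5317 J; KE_f = ½(2.785)(50.13)² = 3499 J.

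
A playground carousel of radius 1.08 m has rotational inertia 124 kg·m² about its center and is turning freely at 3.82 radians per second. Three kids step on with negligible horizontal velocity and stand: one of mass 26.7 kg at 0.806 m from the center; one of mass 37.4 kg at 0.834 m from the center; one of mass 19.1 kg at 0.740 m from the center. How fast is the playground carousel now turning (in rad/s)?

No external torque acts about the center; L_before = L_after.
Added inertia Σmr² = (26.7)(0.806)² + (37.4)(0.834)² + (19.1)(0.740)² = 53.82 kg·m²; I_f = 124.0 + 53.82 = 177.8 kg·m².
ω_f = I_p ω_i / I_f = (124.0)(3.82) / 177.8 = 2.664 rad/s.

ω_f ≈ 2.66 rad/s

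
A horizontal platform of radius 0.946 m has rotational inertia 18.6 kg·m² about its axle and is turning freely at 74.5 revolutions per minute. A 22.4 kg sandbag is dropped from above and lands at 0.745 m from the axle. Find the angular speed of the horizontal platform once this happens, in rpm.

No external torque acts about the axle; L_before = L_after.
Added inertia Σmr² = (22.4)(0.745)² = 12.43 kg·m²; I_f = 18.60 + 12.43 = 31.03 kg·m².
ω_f = I_p ω_i / I_f = (18.60)(74.5) / 31.03 = 44.65 rpm.

ω_f ≈ 44.7 rpm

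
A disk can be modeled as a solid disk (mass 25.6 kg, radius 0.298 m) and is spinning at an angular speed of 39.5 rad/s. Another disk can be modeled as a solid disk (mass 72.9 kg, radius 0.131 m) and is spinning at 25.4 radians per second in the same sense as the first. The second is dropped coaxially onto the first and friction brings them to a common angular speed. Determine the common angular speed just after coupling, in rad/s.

The coupling torques are internal; angular momentum about the shared axis is conserved.
Moments of inertia: I_A = ½(25.6)(0.298)² = 1.137 kg·m²; I_B = ½(72.9)(0.131)² = 0.6255 kg·m².
Taking A's sense as positive: L = (1.137)(39.5) + (0.6255)(25.4) = 60.79 kg·m²·rad/s.
Combined I = 1.137 + 0.6255 = 1.762 kg·m².
ω_f = L / I = 60.79 / 1.762 = 34.50 rad/s.

|ω_f| ≈ 34.5 rad/s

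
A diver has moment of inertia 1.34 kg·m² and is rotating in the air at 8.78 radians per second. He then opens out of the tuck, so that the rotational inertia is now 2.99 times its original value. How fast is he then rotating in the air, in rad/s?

ω₂ ≈ 2.94 rad/s

No external torque acts about the spin axis, so angular momentum is conserved.
I₂ = 2.99 × 1.34 = 4.007 kg·m².
ω₂ = I₁ω₁ / I₂ = (1.340)(8.78 rad/s) / (4.007) = 2.936 rad/s.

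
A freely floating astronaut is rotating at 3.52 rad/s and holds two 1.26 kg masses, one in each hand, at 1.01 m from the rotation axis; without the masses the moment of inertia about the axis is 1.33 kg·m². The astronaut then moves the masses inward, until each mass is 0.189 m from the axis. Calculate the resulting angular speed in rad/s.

ω₂ ≈ 9.67 rad/s

Angular momentum about the spin axis is conserved since the torque about it is zero.
I₁ = 1.33 + 2(1.26)(1.01)² = 3.901 kg·m²; I₂ = 1.33 + 2(1.26)(0.189)² = 1.420 kg·m².
ω₂ = I₁ω₁ / I₂ = (3.901)(3.52 rad/s) / (1.420) = 9.669 rad/s.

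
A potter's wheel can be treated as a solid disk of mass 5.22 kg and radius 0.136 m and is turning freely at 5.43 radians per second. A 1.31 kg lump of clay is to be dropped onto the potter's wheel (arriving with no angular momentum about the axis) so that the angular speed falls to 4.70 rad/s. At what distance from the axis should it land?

No external torque acts about the axis; L_before = L_after.
I_p = ½(5.22)(0.136)² = 0.04827 kg·m².
I_p ω_i = (I_p + m r²) ω_f ⇒ m r² = I_p(ω_i/ω_f − 1) = 0.04827(5.43/4.70 − 1) = 0.007498 kg·m².
r = √(0.007498/1.31) = 0.07565 m.

r ≈ 0.0757 m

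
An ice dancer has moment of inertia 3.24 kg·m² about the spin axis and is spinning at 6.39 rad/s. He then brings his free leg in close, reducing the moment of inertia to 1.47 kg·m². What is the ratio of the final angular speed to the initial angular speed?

ω₂/ω₁ ≈ 2.20

No external torque acts about the spin axis, so angular momentum is conserved.
ω₂/ω₁ = I₁/I₂ = 3.240 / 1.470 = 2.204.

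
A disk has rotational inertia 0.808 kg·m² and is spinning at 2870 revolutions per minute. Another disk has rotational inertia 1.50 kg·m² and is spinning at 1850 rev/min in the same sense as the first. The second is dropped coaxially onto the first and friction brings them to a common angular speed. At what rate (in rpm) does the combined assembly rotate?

|ω_f| ≈ 2210 rpm

No external torque acts about the common axis, so total angular momentum is conserved.
Taking A's sense as positive: L = (0.8080)(2870) + (1.500)(1850) = 5094 kg·m²·rpm.
Combined I = 0.8080 + 1.500 = 2.308 kg·m².
ω_f = L / I = 5094 / 2.308 = 2207 rpm.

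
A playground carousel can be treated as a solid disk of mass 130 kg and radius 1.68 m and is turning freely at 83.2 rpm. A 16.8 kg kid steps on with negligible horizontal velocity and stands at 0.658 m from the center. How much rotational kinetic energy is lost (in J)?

No external torque acts about the center; L_before = L_after.
I_p = ½(130)(1.68)² = 183.5 kg·m².
Added inertia Σmr² = (16.8)(0.658)² = 7.274 kg·m²; I_f = 183.5 + 7.274 = 190.7 kg·m².
ω_f = I_p ω_i / I_f = (183.5)(83.2) / 190.7 = 80.03 rpm.
KE_i = ½(183.5)(8.713 rad/s)² = 6963 J; KE_f = ½(190.7)(8.380)² = 6698 J.

energy lost ≈ 266 J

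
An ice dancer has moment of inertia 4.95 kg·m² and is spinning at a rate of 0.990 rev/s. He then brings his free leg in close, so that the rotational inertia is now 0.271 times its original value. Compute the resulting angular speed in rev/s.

No external torque acts about the spin axis, so angular momentum is conserved.
I₂ = 0.271 × 4.95 = 1.341 kg·m².
ω₂ = I₁ω₁ / I₂ = (4.950)(0.990 rev/s) / (1.341) = 3.653 rev/s.

ω₂ ≈ 3.65 rev/s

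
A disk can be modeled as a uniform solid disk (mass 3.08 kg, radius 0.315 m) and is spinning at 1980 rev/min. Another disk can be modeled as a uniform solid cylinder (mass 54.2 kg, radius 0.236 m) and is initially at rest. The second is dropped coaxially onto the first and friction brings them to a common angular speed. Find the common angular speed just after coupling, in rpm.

The coupling torques are internal; angular momentum about the shared axis is conserved.
Moments of inertia: I_A = ½(3.08)(0.315)² = 0.1528 kg·m²; I_B = ½(54.2)(0.236)² = 1.509 kg·m².
Taking A's sense as positive: L = (0.1528)(1980) = 302.6 kg·m²·rpm.
Combined I = 0.1528 + 1.509 = 1.662 kg·m².
ω_f = L / I = 302.6 / 1.662 = 182.0 rpm.

|ω_f| ≈ 182 rpm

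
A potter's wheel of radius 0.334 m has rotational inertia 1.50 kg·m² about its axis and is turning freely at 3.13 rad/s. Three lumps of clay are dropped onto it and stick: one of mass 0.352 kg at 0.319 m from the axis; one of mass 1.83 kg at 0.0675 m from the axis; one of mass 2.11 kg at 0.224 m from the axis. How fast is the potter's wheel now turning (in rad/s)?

The added mass arrives with no angular momentum about the axis, and any external torque about the axis is negligible, so the system's angular momentum is conserved.
Added inertia Σmr² = (0.352)(0.319)² + (1.83)(0.0675)² + (2.11)(0.224)² = 0.1500 kg·m²; I_f = 1.500 + 0.1500 = 1.650 kg·m².
ω_f = I_p ω_i / I_f = (1.500)(3.13) / 1.650 = 2.845 rad/s.

ω_f ≈ 2.85 rad/s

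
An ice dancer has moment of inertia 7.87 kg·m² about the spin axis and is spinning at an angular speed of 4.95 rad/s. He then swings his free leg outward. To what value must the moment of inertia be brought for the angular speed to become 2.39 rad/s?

I₂ ≈ 16.3 kg·m²

With no external torque about the axis, L is conserved: I₁ω₁ = I₂ω₂.
I₂ = I₁ω₁ / ω₂ = (7.87)(4.95) / (2.39) = 16.30 kg·m².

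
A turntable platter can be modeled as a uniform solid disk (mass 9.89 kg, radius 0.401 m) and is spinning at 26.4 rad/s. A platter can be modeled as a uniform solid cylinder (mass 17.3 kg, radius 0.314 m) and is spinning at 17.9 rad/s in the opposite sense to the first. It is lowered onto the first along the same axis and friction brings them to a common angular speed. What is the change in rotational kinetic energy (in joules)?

ΔKE ≈ -404 J

The coupling torques are internal; angular momentum about the shared axis is conserved.
Moments of inertia: I_A = ½(9.89)(0.401)² = 0.7952 kg·m²; I_B = ½(17.3)(0.314)² = 0.8529 kg·m².
Taking A's sense as positive: L = (0.7952)(26.4) − (0.8529)(17.9) = 5.726 kg·m²·rad/s.
Combined I = 0.7952 + 0.8529 = 1.648 kg·m².
ω_f = L / I = 5.726 / 1.648 = 3.475 rad/s.
KE_i = ½ΣIω² = 413.7 J; KE_f = ½(1.648)(3.475)² = 9.948 J.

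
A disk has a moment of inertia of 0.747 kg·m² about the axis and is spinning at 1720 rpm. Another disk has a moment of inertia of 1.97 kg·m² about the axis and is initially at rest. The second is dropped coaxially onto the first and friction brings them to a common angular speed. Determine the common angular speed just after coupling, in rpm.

|ω_f| ≈ 473 rpm

No external torque acts about the common axis, so total angular momentum is conserved.
Taking A's sense as positive: L = (0.7470)(1720) = 1285 kg·m²·rpm.
Combined I = 0.7470 + 1.970 = 2.717 kg·m².
ω_f = L / I = 1285 / 2.717 = 472.9 rpm.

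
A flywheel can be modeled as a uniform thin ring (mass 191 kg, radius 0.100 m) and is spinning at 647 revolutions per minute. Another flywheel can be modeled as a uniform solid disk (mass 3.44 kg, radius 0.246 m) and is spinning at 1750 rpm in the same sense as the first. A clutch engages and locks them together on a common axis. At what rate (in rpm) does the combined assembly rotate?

No external torque acts about the common axis, so total angular momentum is conserved.
Moments of inertia: I_A = (191)(0.100)² = 1.910 kg·m²; I_B = ½(3.44)(0.246)² = 0.1041 kg·m².
Taking A's sense as positive: L = (1.910)(647) + (0.1041)(1750) = 1418 kg·m²·rpm.
Combined I = 1.910 + 0.1041 = 2.014 kg·m².
ω_f = L / I = 1418 / 2.014 = 704.0 rpm.

|ω_f| ≈ 704 rpm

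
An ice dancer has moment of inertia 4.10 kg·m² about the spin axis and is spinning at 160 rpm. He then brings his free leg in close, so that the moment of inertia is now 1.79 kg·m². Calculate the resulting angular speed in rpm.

With no external torque about the axis, L is conserved: I₁ω₁ = I₂ω₂.
ω₂ = I₁ω₁ / I₂ = (4.100)(160 rpm) / (1.790) = 366.5 rpm.

ω₂ ≈ 366 rpm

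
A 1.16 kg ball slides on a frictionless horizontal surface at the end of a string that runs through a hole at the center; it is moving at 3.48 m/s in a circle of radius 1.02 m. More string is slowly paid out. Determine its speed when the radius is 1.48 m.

Central (radial) force ⇒ zero torque about the center ⇒ m v r is constant.
v₂ = v₁ r₁ / r₂ = (3.48)(1.02) / (1.48) = 2.398 m/s.

v₂ ≈ 2.40 m/s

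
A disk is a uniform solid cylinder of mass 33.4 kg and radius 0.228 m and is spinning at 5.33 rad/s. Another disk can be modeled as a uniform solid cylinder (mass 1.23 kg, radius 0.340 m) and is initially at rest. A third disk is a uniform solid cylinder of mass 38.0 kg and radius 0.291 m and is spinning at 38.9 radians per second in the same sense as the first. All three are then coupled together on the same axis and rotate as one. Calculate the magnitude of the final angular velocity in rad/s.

|ω_f| ≈ 26.4 rad/s

The coupling torques are internal; angular momentum about the shared axis is conserved.
Moments of inertia: I_A = ½(33.4)(0.228)² = 0.8681 kg·m²; I_B = ½(1.23)(0.340)² = 0.07109 kg·m²; I_C = ½(38.0)(0.291)² = 1.609 kg·m².
Taking A's sense as positive: L = (0.8681)(5.33) + (1.609)(38.9) = 67.21 kg·m²·rad/s.
Combined I = 0.8681 + 0.07109 + 1.609 = 2.548 kg·m².
ω_f = L / I = 67.21 / 2.548 = 26.38 rad/s.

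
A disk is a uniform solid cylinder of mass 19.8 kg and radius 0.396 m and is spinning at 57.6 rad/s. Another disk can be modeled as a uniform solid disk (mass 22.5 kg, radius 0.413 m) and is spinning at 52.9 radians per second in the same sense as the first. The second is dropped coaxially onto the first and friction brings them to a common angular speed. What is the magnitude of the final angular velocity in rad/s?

|ω_f| ≈ 55.0 rad/s

No external torque acts about the common axis, so total angular momentum is conserved.
Moments of inertia: I_A = ½(19.8)(0.396)² = 1.552 kg·m²; I_B = ½(22.5)(0.413)² = 1.919 kg·m².
Taking A's sense as positive: L = (1.552)(57.6) + (1.919)(52.9) = 190.9 kg·m²·rad/s.
Combined I = 1.552 + 1.919 = 3.471 kg·m².
ω_f = L / I = 190.9 / 3.471 = 55.00 rad/s.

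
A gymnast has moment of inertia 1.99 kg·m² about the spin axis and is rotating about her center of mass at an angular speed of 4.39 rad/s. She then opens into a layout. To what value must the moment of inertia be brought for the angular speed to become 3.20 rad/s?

With no external torque about the axis, L is conserved: I₁ω₁ = I₂ω₂.
I₂ = I₁ω₁ / ω₂ = (1.99)(4.39) / (3.20) = 2.730 kg·m².

I₂ ≈ 2.73 kg·m²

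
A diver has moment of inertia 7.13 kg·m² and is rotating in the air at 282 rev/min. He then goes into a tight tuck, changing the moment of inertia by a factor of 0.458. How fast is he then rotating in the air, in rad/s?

ω₂ ≈ 64.5 rad/s

Angular momentum about the spin axis is conserved since the torque about it is zero.
I₂ = 0.458 × 7.13 = 3.266 kg·m².
ω₂ = I₁ω₁ / I₂ = (7.130)(282 rpm) / (3.266) = 615.7 rpm = 64.48 rad/s.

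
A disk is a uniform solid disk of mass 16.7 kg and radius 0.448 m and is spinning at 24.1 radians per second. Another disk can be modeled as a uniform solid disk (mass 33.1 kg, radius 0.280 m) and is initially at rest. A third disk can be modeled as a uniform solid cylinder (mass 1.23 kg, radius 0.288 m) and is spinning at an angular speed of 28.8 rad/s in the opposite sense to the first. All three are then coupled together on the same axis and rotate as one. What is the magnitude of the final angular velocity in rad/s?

The coupling torques are internal; angular momentum about the shared axis is conserved.
Moments of inertia: I_A = ½(16.7)(0.448)² = 1.676 kg·m²; I_B = ½(33.1)(0.280)² = 1.298 kg·m²; I_C = ½(1.23)(0.288)² = 0.05101 kg·m².
Taking A's sense as positive: L = (1.676)(24.1) − (0.05101)(28.8) = 38.92 kg·m²·rad/s.
Combined I = 1.676 + 1.298 + 0.05101 = 3.024 kg·m².
ω_f = L / I = 38.92 / 3.024 = 12.87 rad/s.

|ω_f| ≈ 12.9 rad/s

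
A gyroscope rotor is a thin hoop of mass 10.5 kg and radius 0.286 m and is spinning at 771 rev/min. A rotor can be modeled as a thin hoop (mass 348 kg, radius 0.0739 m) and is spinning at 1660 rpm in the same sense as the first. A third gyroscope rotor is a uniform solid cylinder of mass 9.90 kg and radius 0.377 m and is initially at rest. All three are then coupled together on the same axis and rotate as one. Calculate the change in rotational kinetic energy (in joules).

ΔKE ≈ -8450 J

No external torque acts about the common axis, so total angular momentum is conserved.
Moments of inertia: I_A = (10.5)(0.286)² = 0.8589 kg·m²; I_B = (348)(0.0739)² = 1.901 kg·m²; I_C = ½(9.90)(0.377)² = 0.7035 kg·m².
Taking A's sense as positive: L = (0.8589)(771) + (1.901)(1660) = 3817 kg·m²·rpm.
Combined I = 0.8589 + 1.901 + 0.7035 = 3.463 kg·m².
ω_f = L / I = 3817 / 3.463 = 1102 rpm.
KE_i = ½ΣIω² = 31510 J; KE_f = ½(3.463)(115.4)² = 23070 J.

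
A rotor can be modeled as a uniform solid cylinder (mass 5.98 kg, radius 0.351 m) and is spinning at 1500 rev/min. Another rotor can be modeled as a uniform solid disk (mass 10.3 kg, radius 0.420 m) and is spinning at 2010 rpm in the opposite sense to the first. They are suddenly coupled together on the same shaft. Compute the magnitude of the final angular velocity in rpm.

The coupling torques are internal; angular momentum about the shared axis is conserved.
Moments of inertia: I_A = ½(5.98)(0.351)² = 0.3684 kg·m²; I_B = ½(10.3)(0.420)² = 0.9085 kg·m².
Taking A's sense as positive: L = (0.3684)(1500) − (0.9085)(2010) = -1273 kg·m²·rpm.
Combined I = 0.3684 + 0.9085 = 1.277 kg·m².
ω_f = L / I = -1273 / 1.277 = -997.4 rpm.

|ω_f| ≈ 997 rpm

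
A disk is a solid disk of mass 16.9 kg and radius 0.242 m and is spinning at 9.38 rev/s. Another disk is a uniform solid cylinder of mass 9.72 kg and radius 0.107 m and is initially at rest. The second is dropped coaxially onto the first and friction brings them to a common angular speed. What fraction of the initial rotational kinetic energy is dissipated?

fraction ≈ 0.101

The coupling torques are internal; angular momentum about the shared axis is conserved.
Moments of inertia: I_A = ½(16.9)(0.242)² = 0.4949 kg·m²; I_B = ½(9.72)(0.107)² = 0.05564 kg·m².
Taking A's sense as positive: L = (0.4949)(9.38) = 4.642 kg·m²·rev/s.
Combined I = 0.4949 + 0.05564 = 0.5505 kg·m².
ω_f = L / I = 4.642 / 0.5505 = 8.432 rev/s.
KE_i = ½ΣIω² = 859.5 J; KE_f = ½(0.5505)(52.98)² = 772.6 J.
Fraction dissipated = (KE_i − KE_f)/KE_i = 0.1011.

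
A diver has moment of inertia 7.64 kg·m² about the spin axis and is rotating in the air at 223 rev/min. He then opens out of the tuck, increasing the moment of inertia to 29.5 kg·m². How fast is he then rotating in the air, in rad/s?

With no external torque about the axis, L is conserved: I₁ω₁ = I₂ω₂.
ω₂ = I₁ω₁ / I₂ = (7.640)(223 rpm) / (29.50) = 57.75 rpm = 6.048 rad/s.

ω₂ ≈ 6.05 rad/s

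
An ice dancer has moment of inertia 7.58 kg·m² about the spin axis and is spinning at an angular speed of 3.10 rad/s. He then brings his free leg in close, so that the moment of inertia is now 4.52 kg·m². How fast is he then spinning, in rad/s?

No external torque acts about the spin axis, so angular momentum is conserved.
ω₂ = I₁ω₁ / I₂ = (7.580)(3.10 rad/s) / (4.520) = 5.199 rad/s.

ω₂ ≈ 5.20 rad/s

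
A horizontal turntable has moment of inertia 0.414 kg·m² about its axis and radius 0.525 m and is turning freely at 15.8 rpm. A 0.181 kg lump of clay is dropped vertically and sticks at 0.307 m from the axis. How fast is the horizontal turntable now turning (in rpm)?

ω_f ≈ 15.2 rpm

No external torque acts about the axis; L_before = L_after.
Added inertia Σmr² = (0.181)(0.307)² = 0.01706 kg·m²; I_f = 0.4140 + 0.01706 = 0.4311 kg·m².
ω_f = I_p ω_i / I_f = (0.4140)(15.8) / 0.4311 = 15.17 rpm.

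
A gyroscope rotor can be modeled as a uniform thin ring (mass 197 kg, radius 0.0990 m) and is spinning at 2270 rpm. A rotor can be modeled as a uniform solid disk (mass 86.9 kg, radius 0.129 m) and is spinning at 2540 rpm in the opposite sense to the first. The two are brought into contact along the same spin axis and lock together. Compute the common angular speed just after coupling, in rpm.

|ω_f| ≈ 959 rpm

The coupling torques are internal; angular momentum about the shared axis is conserved.
Moments of inertia: I_A = (197)(0.0990)² = 1.931 kg·m²; I_B = ½(86.9)(0.129)² = 0.7231 kg·m².
Taking A's sense as positive: L = (1.931)(2270) − (0.7231)(2540) = 2546 kg·m²·rpm.
Combined I = 1.931 + 0.7231 = 2.654 kg·m².
ω_f = L / I = 2546 / 2.654 = 959.5 rpm.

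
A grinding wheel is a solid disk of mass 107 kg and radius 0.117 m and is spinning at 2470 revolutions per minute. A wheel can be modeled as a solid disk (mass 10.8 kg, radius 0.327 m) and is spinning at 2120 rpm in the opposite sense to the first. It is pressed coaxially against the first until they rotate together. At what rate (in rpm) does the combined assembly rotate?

|ω_f| ≈ 446 rpm

The coupling torques are internal; angular momentum about the shared axis is conserved.
Moments of inertia: I_A = ½(107)(0.117)² = 0.7324 kg·m²; I_B = ½(10.8)(0.327)² = 0.5774 kg·m².
Taking A's sense as positive: L = (0.7324)(2470) − (0.5774)(2120) = 584.8 kg·m²·rpm.
Combined I = 0.7324 + 0.5774 = 1.310 kg·m².
ω_f = L / I = 584.8 / 1.310 = 446.5 rpm.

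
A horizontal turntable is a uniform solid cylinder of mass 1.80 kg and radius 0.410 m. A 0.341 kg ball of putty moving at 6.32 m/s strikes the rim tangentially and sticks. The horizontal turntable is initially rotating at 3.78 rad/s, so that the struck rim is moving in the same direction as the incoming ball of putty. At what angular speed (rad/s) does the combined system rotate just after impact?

|ω_f| ≈ 6.98 rad/s

The axle reaction passes through the axle and exerts no torque about it; angular momentum about the axle is conserved through the impact.
I_p = ½(1.80)(0.410)² = 0.1513 kg·m². Taking the sense of the ball of putty's angular momentum as positive, L_{ball} = m v R = (0.341)(6.32)(0.410) = 0.8836 kg·m²/s.
L_i = +I_p ω_p + m v R = +(0.1513)(3.78) + 0.8836 = 1.455 kg·m²/s.
After sticking, I_f = I_p + m R² = 0.1513 + (0.341)(0.410)² = 0.2086 kg·m².
ω_f = L_i / I_f = 1.455 / 0.2086 = 6.977 rad/s.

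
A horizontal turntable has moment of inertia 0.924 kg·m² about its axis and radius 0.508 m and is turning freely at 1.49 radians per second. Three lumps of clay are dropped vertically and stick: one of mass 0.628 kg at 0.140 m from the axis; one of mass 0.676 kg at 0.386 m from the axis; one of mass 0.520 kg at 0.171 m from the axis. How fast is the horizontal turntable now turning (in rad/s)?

No external torque acts about the axis; L_before = L_after.
Added inertia Σmr² = (0.628)(0.140)² + (0.676)(0.386)² + (0.520)(0.171)² = 0.1282 kg·m²; I_f = 0.9240 + 0.1282 = 1.052 kg·m².
ω_f = I_p ω_i / I_f = (0.9240)(1.49) / 1.052 = 1.308 rad/s.

ω_f ≈ 1.31 rad/s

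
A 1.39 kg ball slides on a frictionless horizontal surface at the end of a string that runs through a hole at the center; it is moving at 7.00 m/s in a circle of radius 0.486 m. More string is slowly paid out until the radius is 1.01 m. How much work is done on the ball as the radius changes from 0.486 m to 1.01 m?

W ≈ -26.2 J

The only horizontal force on the mass is along the cord (radial), so it exerts no torque about the hole and angular momentum m v r is conserved.
v₂ = v₁ r₁ / r₂ = (7.00)(0.486) / (1.01) = 3.368 m/s.
W = ΔKE = ½m(v₂² − v₁²) = -26.17 J.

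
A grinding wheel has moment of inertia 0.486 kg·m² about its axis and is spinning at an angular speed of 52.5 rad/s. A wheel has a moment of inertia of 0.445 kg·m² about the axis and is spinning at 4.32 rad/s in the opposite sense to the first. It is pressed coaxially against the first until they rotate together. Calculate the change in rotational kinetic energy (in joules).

ΔKE ≈ -375 J

The coupling torques are internal; angular momentum about the shared axis is conserved.
Taking A's sense as positive: L = (0.4860)(52.5) − (0.4450)(4.32) = 23.59 kg·m²·rad/s.
Combined I = 0.4860 + 0.4450 = 0.9310 kg·m².
ω_f = L / I = 23.59 / 0.9310 = 25.34 rad/s.
KE_i = ½ΣIω² = 673.9 J; KE_f = ½(0.9310)(25.34)² = 298.9 J.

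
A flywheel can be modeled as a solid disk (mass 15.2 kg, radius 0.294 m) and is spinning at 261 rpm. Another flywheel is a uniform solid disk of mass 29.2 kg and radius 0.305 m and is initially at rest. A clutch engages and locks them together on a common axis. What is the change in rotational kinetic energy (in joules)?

No external torque acts about the common axis, so total angular momentum is conserved.
Moments of inertia: I_A = ½(15.2)(0.294)² = 0.6569 kg·m²; I_B = ½(29.2)(0.305)² = 1.358 kg·m².
Taking A's sense as positive: L = (0.6569)(261) = 171.5 kg·m²·rpm.
Combined I = 0.6569 + 1.358 = 2.015 kg·m².
ω_f = L / I = 171.5 / 2.015 = 85.09 rpm.
KE_i = ½ΣIω² = 245.4 J; KE_f = ½(2.015)(8.910)² = 79.99 J.

ΔKE ≈ -165 J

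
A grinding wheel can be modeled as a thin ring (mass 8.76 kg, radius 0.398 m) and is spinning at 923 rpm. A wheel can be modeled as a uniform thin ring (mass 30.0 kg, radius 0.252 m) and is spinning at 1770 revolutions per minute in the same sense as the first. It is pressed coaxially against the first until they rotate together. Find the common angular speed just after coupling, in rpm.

|ω_f| ≈ 1410 rpm

The coupling torques are internal; angular momentum about the shared axis is conserved.
Moments of inertia: I_A = (8.76)(0.398)² = 1.388 kg·m²; I_B = (30.0)(0.252)² = 1.905 kg·m².
Taking A's sense as positive: L = (1.388)(923) + (1.905)(1770) = 4653 kg·m²·rpm.
Combined I = 1.388 + 1.905 = 3.293 kg·m².
ω_f = L / I = 4653 / 3.293 = 1413 rpm.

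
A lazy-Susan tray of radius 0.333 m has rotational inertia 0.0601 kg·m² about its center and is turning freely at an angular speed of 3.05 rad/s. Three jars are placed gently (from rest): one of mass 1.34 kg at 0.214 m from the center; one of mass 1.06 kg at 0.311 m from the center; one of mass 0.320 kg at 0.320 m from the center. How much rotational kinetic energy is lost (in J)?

The added mass arrives with no angular momentum about the center, and any external torque about the center is negligible, so the system's angular momentum is conserved.
Added inertia Σmr² = (1.34)(0.214)² + (1.06)(0.311)² + (0.320)(0.320)² = 0.1967 kg·m²; I_f = 0.06010 + 0.1967 = 0.2568 kg·m².
ω_f = I_p ω_i / I_f = (0.06010)(3.05) / 0.2568 = 0.7139 rad/s.
KE_i = ½(0.06010)(3.050 rad/s)² = 0.2795 J; KE_f = ½(0.2568)(0.7139)² = 0.06543 J.

energy lost ≈ 0.214 J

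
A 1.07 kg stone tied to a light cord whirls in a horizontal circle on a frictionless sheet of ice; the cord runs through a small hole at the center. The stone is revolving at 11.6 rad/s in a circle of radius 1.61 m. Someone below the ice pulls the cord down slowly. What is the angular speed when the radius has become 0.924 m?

ω₂ ≈ 35.2 rad/s

The constraining force is radial, so m r² ω about the center is conserved.
ω₂ = ω₁ (r₁/r₂)² = (11.6)(1.61/0.924)² = 35.22 rad/s.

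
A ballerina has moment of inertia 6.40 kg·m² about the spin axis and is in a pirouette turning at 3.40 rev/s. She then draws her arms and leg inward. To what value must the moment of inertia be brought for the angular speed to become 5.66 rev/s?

With no external torque about the axis, L is conserved: I₁ω₁ = I₂ω₂.
I₂ = I₁ω₁ / ω₂ = (6.40)(3.40) / (5.66) = 3.845 kg·m².

I₂ ≈ 3.84 kg·m²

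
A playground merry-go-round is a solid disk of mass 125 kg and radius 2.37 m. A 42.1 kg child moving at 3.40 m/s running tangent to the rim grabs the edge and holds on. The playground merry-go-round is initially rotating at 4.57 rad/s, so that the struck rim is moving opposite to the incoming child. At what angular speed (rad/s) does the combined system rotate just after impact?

|ω_f| ≈ 2.15 rad/s

About the axle the impulsive forces during the collision are internal, so angular momentum about that axis is conserved.
I_p = ½(125)(2.37)² = 351.1 kg·m². Taking the sense of the child's angular momentum as positive, L_{child} = m v R = (42.1)(3.40)(2.37) = 339.2 kg·m²/s.
L_i = −I_p ω_p + m v R = −(351.1)(4.57) + 339.2 = -1265 kg·m²/s.
After sticking, I_f = I_p + m R² = 351.1 + (42.1)(2.37)² = 587.5 kg·m².
ω_f = L_i / I_f = -1265 / 587.5 = -2.153 rad/s.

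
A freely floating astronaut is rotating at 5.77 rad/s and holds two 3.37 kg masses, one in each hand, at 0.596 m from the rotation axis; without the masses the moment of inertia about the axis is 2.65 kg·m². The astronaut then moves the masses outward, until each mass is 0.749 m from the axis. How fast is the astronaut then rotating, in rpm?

ω₂ ≈ 43.2 rpm

With no external torque about the axis, L is conserved: I₁ω₁ = I₂ω₂.
I₁ = 2.65 + 2(3.37)(0.596)² = 5.044 kg·m²; I₂ = 2.65 + 2(3.37)(0.749)² = 6.431 kg·m².
ω₂ = I₁ω₁ / I₂ = (5.044)(5.77 rad/s) / (6.431) = 4.526 rad/s = 43.22 rpm.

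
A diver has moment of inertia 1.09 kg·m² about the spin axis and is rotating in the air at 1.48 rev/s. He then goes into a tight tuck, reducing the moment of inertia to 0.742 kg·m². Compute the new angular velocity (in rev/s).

No external torque acts about the spin axis, so angular momentum is conserved.
ω₂ = I₁ω₁ / I₂ = (1.090)(1.48 rev/s) / (0.7420) = 2.174 rev/s.

ω₂ ≈ 2.17 rev/s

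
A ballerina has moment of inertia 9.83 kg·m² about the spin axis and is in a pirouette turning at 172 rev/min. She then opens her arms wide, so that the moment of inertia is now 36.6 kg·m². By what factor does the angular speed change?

ω₂/ω₁ ≈ 0.269

Angular momentum about the spin axis is conserved since the torque about it is zero.
ω₂/ω₁ = I₁/I₂ = 9.830 / 36.60 = 0.2686.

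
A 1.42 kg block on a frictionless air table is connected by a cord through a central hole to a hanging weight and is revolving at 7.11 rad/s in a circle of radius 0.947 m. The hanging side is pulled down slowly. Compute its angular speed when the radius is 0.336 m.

The constraining force is radial, so m r² ω about the center is conserved.
ω₂ = ω₁ (r₁/r₂)² = (7.11)(0.947/0.336)² = 56.48 rad/s.

ω₂ ≈ 56.5 rad/s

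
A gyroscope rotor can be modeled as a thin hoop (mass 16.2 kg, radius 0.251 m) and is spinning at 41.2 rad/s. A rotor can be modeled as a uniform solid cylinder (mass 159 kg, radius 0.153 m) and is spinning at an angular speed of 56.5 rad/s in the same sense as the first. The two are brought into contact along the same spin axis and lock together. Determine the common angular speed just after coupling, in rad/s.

The coupling torques are internal; angular momentum about the shared axis is conserved.
Moments of inertia: I_A = (16.2)(0.251)² = 1.021 kg·m²; I_B = ½(159)(0.153)² = 1.861 kg·m².
Taking A's sense as positive: L = (1.021)(41.2) + (1.861)(56.5) = 147.2 kg·m²·rad/s.
Combined I = 1.021 + 1.861 = 2.882 kg·m².
ω_f = L / I = 147.2 / 2.882 = 51.08 rad/s.

|ω_f| ≈ 51.1 rad/s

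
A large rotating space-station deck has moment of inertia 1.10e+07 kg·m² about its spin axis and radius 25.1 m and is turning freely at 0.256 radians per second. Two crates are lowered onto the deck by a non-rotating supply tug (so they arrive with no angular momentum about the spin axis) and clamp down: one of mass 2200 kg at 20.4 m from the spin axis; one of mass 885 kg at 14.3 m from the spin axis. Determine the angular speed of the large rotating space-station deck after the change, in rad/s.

The added mass arrives with no angular momentum about the spin axis, and any external torque about the spin axis is negligible, so the system's angular momentum is conserved.
Added inertia Σmr² = (2200)(20.4)² + (885)(14.3)² = 1.097e+06 kg·m²; I_f = 1.100e+07 + 1.097e+06 = 1.210e+07 kg·m².
ω_f = I_p ω_i / I_f = (1.100e+07)(0.256) / 1.210e+07 = 0.2328 rad/s.

ω_f ≈ 0.233 rad/s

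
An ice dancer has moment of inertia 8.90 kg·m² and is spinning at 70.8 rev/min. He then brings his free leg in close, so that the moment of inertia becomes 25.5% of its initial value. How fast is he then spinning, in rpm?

ω₂ ≈ 278 rpm

With no external torque about the axis, L is conserved: I₁ω₁ = I₂ω₂.
I₂ = 0.255 × 8.90 = 2.270 kg·m².
ω₂ = I₁ω₁ / I₂ = (8.900)(70.8 rpm) / (2.270) = 277.6 rpm.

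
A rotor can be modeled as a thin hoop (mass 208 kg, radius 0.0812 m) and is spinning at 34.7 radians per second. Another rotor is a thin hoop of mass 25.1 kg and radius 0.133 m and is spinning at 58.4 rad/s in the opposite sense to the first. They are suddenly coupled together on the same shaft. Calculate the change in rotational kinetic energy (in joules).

No external torque acts about the common axis, so total angular momentum is conserved.
Moments of inertia: I_A = (208)(0.0812)² = 1.371 kg·m²; I_B = (25.1)(0.133)² = 0.4440 kg·m².
Taking A's sense as positive: L = (1.371)(34.7) − (0.4440)(58.4) = 21.66 kg·m²·rad/s.
Combined I = 1.371 + 0.4440 = 1.815 kg·m².
ω_f = L / I = 21.66 / 1.815 = 11.93 rad/s.
KE_i = ½ΣIω² = 1583 J; KE_f = ½(1.815)(11.93)² = 129.2 J.

ΔKE ≈ -1450 J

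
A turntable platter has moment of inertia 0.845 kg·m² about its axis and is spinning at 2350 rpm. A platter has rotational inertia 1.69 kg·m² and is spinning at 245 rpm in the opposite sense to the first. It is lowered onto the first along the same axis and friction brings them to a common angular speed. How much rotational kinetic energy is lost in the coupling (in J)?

ΔKE lost ≈ 20800 J

No external torque acts about the common axis, so total angular momentum is conserved.
Taking A's sense as positive: L = (0.8450)(2350) − (1.690)(245) = 1572 kg·m²·rpm.
Combined I = 0.8450 + 1.690 = 2.535 kg·m².
ω_f = L / I = 1572 / 2.535 = 620.0 rpm.
KE_i = ½ΣIω² = 26140 J; KE_f = ½(2.535)(64.93)² = 5343 J.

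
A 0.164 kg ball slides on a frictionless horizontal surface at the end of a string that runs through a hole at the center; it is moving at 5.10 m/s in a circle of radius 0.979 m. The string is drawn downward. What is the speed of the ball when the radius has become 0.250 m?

v₂ ≈ 20.0 m/s

Central (radial) force ⇒ zero torque about the center ⇒ m v r is constant.
v₂ = v₁ r₁ / r₂ = (5.10)(0.979) / (0.250) = 19.97 m/s.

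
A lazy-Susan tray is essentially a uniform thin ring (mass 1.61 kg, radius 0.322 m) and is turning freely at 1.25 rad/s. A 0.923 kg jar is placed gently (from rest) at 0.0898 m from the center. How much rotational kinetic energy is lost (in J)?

energy lost ≈ 0.00557 J

No external torque acts about the center; L_before = L_after.
I_p = (1.61)(0.322)² = 0.1669 kg·m².
Added inertia Σmr² = (0.923)(0.0898)² = 0.007443 kg·m²; I_f = 0.1669 + 0.007443 = 0.1744 kg·m².
ω_f = I_p ω_i / I_f = (0.1669)(1.25) / 0.1744 = 1.197 rad/s.
KE_i = ½(0.1669)(1.250 rad/s)² = 0.1304 J; KE_f = ½(0.1744)(1.197)² = 0.1248 J.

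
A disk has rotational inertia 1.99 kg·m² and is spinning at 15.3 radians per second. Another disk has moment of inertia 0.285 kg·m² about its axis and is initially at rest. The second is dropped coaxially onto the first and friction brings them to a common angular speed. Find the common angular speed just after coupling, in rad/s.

|ω_f| ≈ 13.4 rad/s

The coupling torques are internal; angular momentum about the shared axis is conserved.
Taking A's sense as positive: L = (1.990)(15.3) = 30.45 kg·m²·rad/s.
Combined I = 1.990 + 0.2850 = 2.275 kg·m².
ω_f = L / I = 30.45 / 2.275 = 13.38 rad/s.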